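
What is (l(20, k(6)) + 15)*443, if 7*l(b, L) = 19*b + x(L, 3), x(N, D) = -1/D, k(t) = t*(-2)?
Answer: 644122/21 ≈ 30672.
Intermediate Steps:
k(t) = -2*t
l(b, L) = -1/21 + 19*b/7 (l(b, L) = (19*b - 1/3)/7 = (19*b - 1*⅓)/7 = (19*b - ⅓)/7 = (-⅓ + 19*b)/7 = -1/21 + 19*b/7)
(l(20, k(6)) + 15)*443 = ((-1/21 + (19/7)*20) + 15)*443 = ((-1/21 + 380/7) + 15)*443 = (1139/21 + 15)*443 = (1454/21)*443 = 644122/21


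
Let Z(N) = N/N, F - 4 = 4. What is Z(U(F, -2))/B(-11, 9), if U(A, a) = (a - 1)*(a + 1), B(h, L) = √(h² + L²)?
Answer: √202/202 ≈ 0.070360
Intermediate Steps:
F = 8 (F = 4 + 4 = 8)
B(h, L) = √(L² + h²)
U(A, a) = (1 + a)*(-1 + a) (U(A, a) = (-1 + a)*(1 + a) = (1 + a)*(-1 + a))
Z(N) = 1
Z(U(F, -2))/B(-11, 9) = 1/√(9² + (-11)²) = 1/√(81 + 121) = 1/√202 = 1*(√202/202) = √202/202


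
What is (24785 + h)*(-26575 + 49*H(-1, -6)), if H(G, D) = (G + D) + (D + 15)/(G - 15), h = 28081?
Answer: -11396032857/8 ≈ -1.4245e+9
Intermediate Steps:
H(G, D) = D + G + (15 + D)/(-15 + G) (H(G, D) = (D + G) + (15 + D)/(-15 + G) = D + G + (15 + D)/(-15 + G))
(24785 + h)*(-26575 + 49*H(-1, -6)) = (24785 + 28081)*(-26575 + 49*((15 + (-1)² - 15*(-1) - 14*(-6) - 6*(-1))/(-15 - 1))) = 52866*(-26575 + 49*((15 + 1 + 15 + 84 + 6)/(-16))) = 52866*(-26575 + 49*(-1/16*121)) = 52866*(-26575 + 49*(-121/16)) = 52866*(-26575 - 5929/16) = 52866*(-431129/16) = -11396032857/8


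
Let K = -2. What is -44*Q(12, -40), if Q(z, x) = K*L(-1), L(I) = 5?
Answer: 440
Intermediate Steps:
Q(z, x) = -10 (Q(z, x) = -2*5 = -10)
-44*Q(12, -40) = -44*(-10) = 440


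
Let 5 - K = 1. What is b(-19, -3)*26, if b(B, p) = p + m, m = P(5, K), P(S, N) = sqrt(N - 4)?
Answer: -78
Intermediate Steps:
K = 4 (K = 5 - 1*1 = 5 - 1 = 4)
P(S, N) = sqrt(-4 + N)
m = 0 (m = sqrt(-4 + 4) = sqrt(0) = 0)
b(B, p) = p (b(B, p) = p + 0 = p)
b(-19, -3)*26 = -3*26 = -78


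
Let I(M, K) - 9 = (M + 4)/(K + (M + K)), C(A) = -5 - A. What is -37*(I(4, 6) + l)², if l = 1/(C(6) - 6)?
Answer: -3812517/1156 ≈ -3298.0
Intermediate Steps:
I(M, K) = 9 + (4 + M)/(M + 2*K) (I(M, K) = 9 + (M + 4)/(K + (M + K)) = 9 + (4 + M)/(K + (K + M)) = 9 + (4 + M)/(M + 2*K))
l = -1/17 (l = 1/((-5 - 1*6) - 6) = 1/((-5 - 6) - 6) = 1/(-11 - 6) = 1/(-17) = -1/17 ≈ -0.058824)
-37*(I(4, 6) + l)² = -37*(2*(2 + 5*4 + 9*6)/(4 + 2*6) - 1/17)² = -37*(2*(2 + 20 + 54)/(4 + 12) - 1/17)² = -37*(2*76/16 - 1/17)² = -37*(2*(1/16)*76 - 1/17)² = -37*(19/2 - 1/17)² = -37*(321/34)² = -37*103041/1156 = -3812517/1156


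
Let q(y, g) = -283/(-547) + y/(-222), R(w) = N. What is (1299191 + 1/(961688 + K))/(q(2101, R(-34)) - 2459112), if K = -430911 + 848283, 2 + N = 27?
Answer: -108784362325770537/205908064370286370 ≈ -0.52832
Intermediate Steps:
N = 25 (N = -2 + 27 = 25)
R(w) = 25
q(y, g) = 283/547 - y/222 (q(y, g) = -283*(-1/547) + y*(-1/222) = 283/547 - y/222)
K = 417372
(1299191 + 1/(961688 + K))/(q(2101, R(-34)) - 2459112) = (1299191 + 1/(961688 + 417372))/((283/547 - 1/222*2101) - 2459112) = (1299191 + 1/1379060)/((283/547 - 2101/222) - 2459112) = (1299191 + 1/1379060)/(-1086421/121434 - 2459112) = 1791662340461/(1379060*(-298620893029/121434)) = (1791662340461/1379060)*(-121434/298620893029) = -108784362325770537/205908064370286370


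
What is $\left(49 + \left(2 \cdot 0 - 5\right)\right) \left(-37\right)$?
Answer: $-1628$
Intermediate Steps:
$\left(49 + \left(2 \cdot 0 - 5\right)\right) \left(-37\right) = \left(49 + \left(0 - 5\right)\right) \left(-37\right) = \left(49 - 5\right) \left(-37\right) = 44 \left(-37\right) = -1628$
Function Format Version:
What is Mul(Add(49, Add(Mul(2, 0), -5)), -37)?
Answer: -1628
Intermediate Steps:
Mul(Add(49, Add(Mul(2, 0), -5)), -37) = Mul(Add(49, Add(0, -5)), -37) = Mul(Add(49, -5), -37) = Mul(44, -37) = -1628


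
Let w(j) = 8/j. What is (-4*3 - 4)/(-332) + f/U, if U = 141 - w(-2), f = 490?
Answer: 8250/2407 ≈ 3.4275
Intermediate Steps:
U = 145 (U = 141 - 8/(-2) = 141 - 8*(-1)/2 = 141 - 1*(-4) = 141 + 4 = 145)
(-4*3 - 4)/(-332) + f/U = (-4*3 - 4)/(-332) + 490/145 = (-12 - 4)*(-1/332) + 490*(1/145) = -16*(-1/332) + 98/29 = 4/83 + 98/29 = 8250/2407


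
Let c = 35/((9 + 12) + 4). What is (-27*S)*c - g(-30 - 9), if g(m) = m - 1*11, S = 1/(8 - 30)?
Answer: 5689/110 ≈ 51.718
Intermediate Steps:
S = -1/22 (S = 1/(-22) = -1/22 ≈ -0.045455)
c = 7/5 (c = 35/(21 + 4) = 35/25 = 35*(1/25) = 7/5 ≈ 1.4000)
g(m) = -11 + m (g(m) = m - 11 = -11 + m)
(-27*S)*c - g(-30 - 9) = -27*(-1/22)*(7/5) - (-11 + (-30 - 9)) = (27/22)*(7/5) - (-11 - 39) = 189/110 - 1*(-50) = 189/110 + 50 = 5689/110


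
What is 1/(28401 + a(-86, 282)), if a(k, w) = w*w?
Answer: 1/107925 ≈ 9.2657e-6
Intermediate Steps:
a(k, w) = w²
1/(28401 + a(-86, 282)) = 1/(28401 + 282²) = 1/(28401 + 79524) = 1/107925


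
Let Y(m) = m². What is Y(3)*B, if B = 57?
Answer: 513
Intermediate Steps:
Y(3)*B = 3²*57 = 9*57 = 513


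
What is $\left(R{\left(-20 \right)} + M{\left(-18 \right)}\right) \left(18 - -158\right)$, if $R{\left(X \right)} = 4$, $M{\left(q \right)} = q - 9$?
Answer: $-4048$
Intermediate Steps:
$M{\left(q \right)} = -9 + q$
$\left(R{\left(-20 \right)} + M{\left(-18 \right)}\right) \left(18 - -158\right) = \left(4 - 27\right) \left(18 - -158\right) = \left(4 - 27\right) \left(18 + 158\right) = \left(-23\right) 176 = -4048$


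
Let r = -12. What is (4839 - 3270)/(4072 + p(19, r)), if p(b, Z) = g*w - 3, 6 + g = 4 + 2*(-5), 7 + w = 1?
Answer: 1569/4141 ≈ 0.37889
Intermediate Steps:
w = -6 (w = -7 + 1 = -6)
g = -12 (g = -6 + (4 + 2*(-5)) = -6 + (4 - 10) = -6 - 6 = -12)
p(b, Z) = 69 (p(b, Z) = -12*(-6) - 3 = 72 - 3 = 69)
(4839 - 3270)/(4072 + p(19, r)) = (4839 - 3270)/(4072 + 69) = 1569/4141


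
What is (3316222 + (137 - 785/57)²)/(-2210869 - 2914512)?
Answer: -10823741854/16652362869 ≈ -0.64998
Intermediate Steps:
(3316222 + (137 - 785/57)²)/(-2210869 - 2914512) = (3316222 + (137 - 785*1/57)²)/(-5125381) = (3316222 + (137 - 785/57)²)*(-1/5125381) = (3316222 + (7024/57)²)*(-1/5125381) = (3316222 + 49336576/3249)*(-1/5125381) = (10823741854/3249)*(-1/5125381) = -10823741854/16652362869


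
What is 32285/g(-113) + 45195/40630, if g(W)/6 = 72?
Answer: 133126379/1755216 ≈ 75.846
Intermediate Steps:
g(W) = 432 (g(W) = 6*72 = 432)
32285/g(-113) + 45195/40630 = 32285/432 + 45195/40630 = 32285*(1/432) + 45195*(1/40630) = 32285/432 + 9039/8126 = 133126379/1755216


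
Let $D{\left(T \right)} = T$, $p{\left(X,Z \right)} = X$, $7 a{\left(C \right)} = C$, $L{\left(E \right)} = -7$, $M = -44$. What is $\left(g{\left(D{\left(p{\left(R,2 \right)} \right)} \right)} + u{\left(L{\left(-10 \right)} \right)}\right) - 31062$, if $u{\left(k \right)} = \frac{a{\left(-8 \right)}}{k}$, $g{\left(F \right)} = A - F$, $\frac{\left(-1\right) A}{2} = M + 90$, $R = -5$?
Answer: $- \frac{1526293}{49} \approx -31149.0$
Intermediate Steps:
$a{\left(C \right)} = \frac{C}{7}$
$A = -92$ ($A = - 2 \left(-44 + 90\right) = \left(-2\right) 46 = -92$)
$g{\left(F \right)} = -92 - F$
$u{\left(k \right)} = - \frac{8}{7 k}$ ($u{\left(k \right)} = \frac{\frac{1}{7} \left(-8\right)}{k} = - \frac{8}{7 k}$)
$\left(g{\left(D{\left(p{\left(R,2 \right)} \right)} \right)} + u{\left(L{\left(-10 \right)} \right)}\right) - 31062 = \left(\left(-92 - -5\right) - \frac{8}{7 \left(-7\right)}\right) - 31062 = \left(\left(-92 + 5\right) - - \frac{8}{49}\right) - 31062 = \left(-87 + \frac{8}{49}\right) - 31062 = - \frac{4255}{49} - 31062 = - \frac{1526293}{49}$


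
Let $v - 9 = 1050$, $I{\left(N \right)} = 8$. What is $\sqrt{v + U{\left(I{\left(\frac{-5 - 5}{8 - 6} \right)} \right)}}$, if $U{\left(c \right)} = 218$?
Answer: $\sqrt{1277} \approx 35.735$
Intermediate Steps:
$v = 1059$ ($v = 9 + 1050 = 1059$)
$\sqrt{v + U{\left(I{\left(\frac{-5 - 5}{8 - 6} \right)} \right)}} = \sqrt{1059 + 218} = \sqrt{1277}$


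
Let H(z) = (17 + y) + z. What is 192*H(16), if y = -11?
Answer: 4224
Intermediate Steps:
H(z) = 6 + z (H(z) = (17 - 11) + z = 6 + z)
192*H(16) = 192*(6 + 16) = 192*22 = 4224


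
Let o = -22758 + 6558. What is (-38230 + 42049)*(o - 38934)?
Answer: -210556746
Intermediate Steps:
o = -16200
(-38230 + 42049)*(o - 38934) = (-38230 + 42049)*(-16200 - 38934) = 3819*(-55134) = -210556746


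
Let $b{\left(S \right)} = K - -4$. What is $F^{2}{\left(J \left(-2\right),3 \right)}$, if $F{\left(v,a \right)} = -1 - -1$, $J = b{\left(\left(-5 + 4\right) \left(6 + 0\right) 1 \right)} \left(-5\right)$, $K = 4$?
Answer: $0$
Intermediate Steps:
$b{\left(S \right)} = 8$ ($b{\left(S \right)} = 4 - -4 = 4 + 4 = 8$)
$J = -40$ ($J = 8 \left(-5\right) = -40$)
$F{\left(v,a \right)} = 0$ ($F{\left(v,a \right)} = -1 + 1 = 0$)
$F^{2}{\left(J \left(-2\right),3 \right)} = 0^{2} = 0$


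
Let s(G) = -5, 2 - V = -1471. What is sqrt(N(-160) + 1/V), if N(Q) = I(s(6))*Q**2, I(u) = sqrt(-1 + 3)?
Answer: sqrt(1473 + 55545062400*sqrt(2))/1473 ≈ 190.27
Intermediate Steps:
V = 1473 (V = 2 - 1*(-1471) = 2 + 1471 = 1473)
I(u) = sqrt(2)
N(Q) = sqrt(2)*Q**2
sqrt(N(-160) + 1/V) = sqrt(sqrt(2)*(-160)**2 + 1/1473) = sqrt(sqrt(2)*25600 + 1/1473) = sqrt(25600*sqrt(2) + 1/1473) = sqrt(1/1473 + 25600*sqrt(2))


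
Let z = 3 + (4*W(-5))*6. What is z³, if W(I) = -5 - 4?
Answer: -9663597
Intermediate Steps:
W(I) = -9
z = -213 (z = 3 + (4*(-9))*6 = 3 - 36*6 = 3 - 216 = -213)
z³ = (-213)³ = -9663597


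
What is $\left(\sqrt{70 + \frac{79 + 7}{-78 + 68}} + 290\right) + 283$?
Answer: $573 + \frac{\sqrt{1535}}{5} \approx 580.84$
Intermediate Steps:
$\left(\sqrt{70 + \frac{79 + 7}{-78 + 68}} + 290\right) + 283 = \left(\sqrt{70 + \frac{86}{-10}} + 290\right) + 283 = \left(\sqrt{70 + 86 \left(- \frac{1}{10}\right)} + 290\right) + 283 = \left(\sqrt{70 - \frac{43}{5}} + 290\right) + 283 = \left(\sqrt{\frac{307}{5}} + 290\right) + 283 = \left(\frac{\sqrt{1535}}{5} + 290\right) + 283 = \left(290 + \frac{\sqrt{1535}}{5}\right) + 283 = 573 + \frac{\sqrt{1535}}{5}$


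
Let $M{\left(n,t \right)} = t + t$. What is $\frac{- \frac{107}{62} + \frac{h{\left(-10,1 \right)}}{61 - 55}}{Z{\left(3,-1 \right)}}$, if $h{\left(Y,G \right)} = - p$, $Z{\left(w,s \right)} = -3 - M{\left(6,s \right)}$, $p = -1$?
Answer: $\frac{145}{93} \approx 1.5591$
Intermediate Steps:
$M{\left(n,t \right)} = 2 t$
$Z{\left(w,s \right)} = -3 - 2 s$
$h{\left(Y,G \right)} = 1$ ($h{\left(Y,G \right)} = \left(-1\right) \left(-1\right) = 1$)
$\frac{- \frac{107}{62} + \frac{h{\left(-10,1 \right)}}{61 - 55}}{Z{\left(3,-1 \right)}} = \frac{- \frac{107}{62} + 1 \frac{1}{61 - 55}}{-3 - -2} = \frac{\left(-107\right) \frac{1}{62} + 1 \frac{1}{61 - 55}}{-3 + 2} = \frac{- \frac{107}{62} + 1 \cdot \frac{1}{6}}{-1} = - (- \frac{107}{62} + 1 \cdot \frac{1}{6}) = - (- \frac{107}{62} + \frac{1}{6}) = \left(-1\right) \left(- \frac{145}{93}\right) = \frac{145}{93}$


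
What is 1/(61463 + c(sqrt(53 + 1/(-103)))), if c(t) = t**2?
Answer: 103/6336147 ≈ 1.6256e-5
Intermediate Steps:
1/(61463 + c(sqrt(53 + 1/(-103)))) = 1/(61463 + (sqrt(53 + 1/(-103)))**2) = 1/(61463 + (sqrt(53 - 1/103))**2) = 1/(61463 + (sqrt(5458/103))**2) = 1/(61463 + (sqrt(562174)/103)**2) = 1/(61463 + 5458/103) = 1/(6336147/103) = 103/6336147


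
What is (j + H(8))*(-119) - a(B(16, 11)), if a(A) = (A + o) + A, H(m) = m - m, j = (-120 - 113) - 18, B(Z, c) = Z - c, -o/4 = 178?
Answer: 30571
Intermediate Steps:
o = -712 (o = -4*178 = -712)
j = -251 (j = -233 - 18 = -251)
H(m) = 0
a(A) = -712 + 2*A (a(A) = (A - 712) + A = (-712 + A) + A = -712 + 2*A)
(j + H(8))*(-119) - a(B(16, 11)) = (-251 + 0)*(-119) - (-712 + 2*(16 - 1*11)) = -251*(-119) - (-712 + 2*(16 - 11)) = 29869 - (-712 + 2*5) = 29869 - (-712 + 10) = 29869 - 1*(-702) = 29869 + 702 = 30571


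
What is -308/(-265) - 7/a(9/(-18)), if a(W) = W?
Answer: 4018/265 ≈ 15.162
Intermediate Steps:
-308/(-265) - 7/a(9/(-18)) = -308/(-265) - 7/(9/(-18)) = -308*(-1/265) - 7/(9*(-1/18)) = 308/265 - 7/(-½) = 308/265 - 7*(-2) = 308/265 + 14 = 4018/265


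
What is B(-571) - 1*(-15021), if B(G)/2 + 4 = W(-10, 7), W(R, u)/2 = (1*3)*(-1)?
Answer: 15001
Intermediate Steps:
W(R, u) = -6 (W(R, u) = 2*((1*3)*(-1)) = 2*(3*(-1)) = 2*(-3) = -6)
B(G) = -20 (B(G) = -8 + 2*(-6) = -8 - 12 = -20)
B(-571) - 1*(-15021) = -20 - 1*(-15021) = -20 + 15021 = 15001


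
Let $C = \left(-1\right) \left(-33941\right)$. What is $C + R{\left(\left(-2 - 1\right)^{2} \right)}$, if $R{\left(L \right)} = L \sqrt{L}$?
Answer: $33968$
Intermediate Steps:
$R{\left(L \right)} = L^{\frac{3}{2}}$
$C = 33941$
$C + R{\left(\left(-2 - 1\right)^{2} \right)} = 33941 + \left(\left(-2 - 1\right)^{2}\right)^{\frac{3}{2}} = 33941 + \left(\left(-3\right)^{2}\right)^{\frac{3}{2}} = 33941 + 9^{\frac{3}{2}} = 33941 + 27 = 33968$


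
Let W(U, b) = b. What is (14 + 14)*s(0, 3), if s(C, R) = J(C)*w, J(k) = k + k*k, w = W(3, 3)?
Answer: 0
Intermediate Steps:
w = 3
J(k) = k + k²
s(C, R) = 3*C*(1 + C) (s(C, R) = (C*(1 + C))*3 = 3*C*(1 + C))
(14 + 14)*s(0, 3) = (14 + 14)*(3*0*(1 + 0)) = 28*(3*0*1) = 28*0 = 0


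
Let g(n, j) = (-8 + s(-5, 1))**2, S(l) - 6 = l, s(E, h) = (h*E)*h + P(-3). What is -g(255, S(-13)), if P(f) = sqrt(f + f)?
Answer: -163 + 26*I*sqrt(6) ≈ -163.0 + 63.687*I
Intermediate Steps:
P(f) = sqrt(2)*sqrt(f) (P(f) = sqrt(2*f) = sqrt(2)*sqrt(f))
s(E, h) = I*sqrt(6) + E*h**2 (s(E, h) = (h*E)*h + sqrt(2)*sqrt(-3) = (E*h)*h + sqrt(2)*(I*sqrt(3)) = E*h**2 + I*sqrt(6) = I*sqrt(6) + E*h**2)
S(l) = 6 + l
g(n, j) = (-13 + I*sqrt(6))**2 (g(n, j) = (-8 + (I*sqrt(6) - 5*1**2))**2 = (-8 + (I*sqrt(6) - 5*1))**2 = (-8 + (I*sqrt(6) - 5))**2 = (-8 + (-5 + I*sqrt(6)))**2 = (-13 + I*sqrt(6))**2)
-g(255, S(-13)) = -(13 - I*sqrt(6))**2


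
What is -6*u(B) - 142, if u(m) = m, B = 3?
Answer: -160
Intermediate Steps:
-6*u(B) - 142 = -6*3 - 142 = -18 - 142 = -160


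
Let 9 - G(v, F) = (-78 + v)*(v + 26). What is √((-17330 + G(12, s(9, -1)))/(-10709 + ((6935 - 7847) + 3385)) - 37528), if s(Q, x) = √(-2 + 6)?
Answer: I*√636366471905/4118 ≈ 193.72*I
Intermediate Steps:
s(Q, x) = 2 (s(Q, x) = √4 = 2)
G(v, F) = 9 - (-78 + v)*(26 + v) (G(v, F) = 9 - (-78 + v)*(v + 26) = 9 - (-78 + v)*(26 + v))
√((-17330 + G(12, s(9, -1)))/(-10709 + ((6935 - 7847) + 3385)) - 37528) = √((-17330 + (2037 - 1*12² + 52*12))/(-10709 + ((6935 - 7847) + 3385)) - 37528) = √((-17330 + (2037 - 1*144 + 624))/(-10709 + (-912 + 3385)) - 37528) = √((-17330 + (2037 - 144 + 624))/(-10709 + 2473) - 37528) = √((-17330 + 2517)/(-8236) - 37528) = √(-14813*(-1/8236) - 37528) = √(14813/8236 - 37528) = √(-309065795/8236) = I*√636366471905/4118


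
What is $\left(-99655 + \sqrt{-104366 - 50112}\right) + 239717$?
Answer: $140062 + i \sqrt{154478} \approx 1.4006 \cdot 10^{5} + 393.04 i$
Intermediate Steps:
$\left(-99655 + \sqrt{-104366 - 50112}\right) + 239717 = \left(-99655 + \sqrt{-154478}\right) + 239717 = \left(-99655 + i \sqrt{154478}\right) + 239717 = 140062 + i \sqrt{154478}$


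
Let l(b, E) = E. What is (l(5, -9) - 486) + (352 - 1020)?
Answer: -1163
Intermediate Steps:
(l(5, -9) - 486) + (352 - 1020) = (-9 - 486) + (352 - 1020) = -495 - 668 = -1163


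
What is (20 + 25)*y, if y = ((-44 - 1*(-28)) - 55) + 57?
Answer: -630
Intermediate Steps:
y = -14 (y = ((-44 + 28) - 55) + 57 = (-16 - 55) + 57 = -71 + 57 = -14)
(20 + 25)*y = (20 + 25)*(-14) = 45*(-14) = -630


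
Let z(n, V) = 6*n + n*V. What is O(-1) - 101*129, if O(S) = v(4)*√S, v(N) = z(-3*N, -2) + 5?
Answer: -13029 - 43*I ≈ -13029.0 - 43.0*I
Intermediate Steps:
z(n, V) = 6*n + V*n
v(N) = 5 - 12*N (v(N) = (-3*N)*(6 - 2) + 5 = -3*N*4 + 5 = -12*N + 5 = 5 - 12*N)
O(S) = -43*√S (O(S) = (5 - 12*4)*√S = (5 - 48)*√S = -43*√S)
O(-1) - 101*129 = -43*I - 101*129 = -43*I - 13029 = -13029 - 43*I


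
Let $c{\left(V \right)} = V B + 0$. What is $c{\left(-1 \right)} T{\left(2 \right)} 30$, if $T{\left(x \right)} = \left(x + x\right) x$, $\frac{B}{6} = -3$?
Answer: $4320$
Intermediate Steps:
$B = -18$ ($B = 6 \left(-3\right) = -18$)
$T{\left(x \right)} = 2 x^{2}$ ($T{\left(x \right)} = 2 x x = 2 x^{2}$)
$c{\left(V \right)} = - 18 V$ ($c{\left(V \right)} = V \left(-18\right) + 0 = - 18 V + 0 = - 18 V$)
$c{\left(-1 \right)} T{\left(2 \right)} 30 = \left(-18\right) \left(-1\right) 2 \cdot 2^{2} \cdot 30 = 18 \cdot 2 \cdot 4 \cdot 30 = 18 \cdot 8 \cdot 30 = 144 \cdot 30 = 4320$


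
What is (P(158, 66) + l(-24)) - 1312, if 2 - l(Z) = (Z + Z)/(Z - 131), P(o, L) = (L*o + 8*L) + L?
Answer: 1505312/155 ≈ 9711.7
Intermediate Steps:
P(o, L) = 9*L + L*o (P(o, L) = (8*L + L*o) + L = 9*L + L*o)
l(Z) = 2 - 2*Z/(-131 + Z) (l(Z) = 2 - (Z + Z)/(Z - 131) = 2 - 2*Z/(-131 + Z))
(P(158, 66) + l(-24)) - 1312 = (66*(9 + 158) - 262/(-131 - 24)) - 1312 = (66*167 - 262/(-155)) - 1312 = (11022 - 262*(-1/155)) - 1312 = (11022 + 262/155) - 1312 = 1708672/155 - 1312 = 1505312/155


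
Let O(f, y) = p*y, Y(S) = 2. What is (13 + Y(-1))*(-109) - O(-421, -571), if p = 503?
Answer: 285578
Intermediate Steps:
O(f, y) = 503*y
(13 + Y(-1))*(-109) - O(-421, -571) = (13 + 2)*(-109) - 503*(-571) = 15*(-109) - 1*(-287213) = -1635 + 287213 = 285578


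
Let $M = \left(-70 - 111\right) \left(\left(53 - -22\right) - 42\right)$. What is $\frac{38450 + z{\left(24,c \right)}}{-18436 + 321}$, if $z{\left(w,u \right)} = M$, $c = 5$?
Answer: $- \frac{32477}{18115} \approx -1.7928$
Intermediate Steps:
$M = -5973$ ($M = - 181 \left(\left(53 + 22\right) - 42\right) = - 181 \left(75 - 42\right) = \left(-181\right) 33 = -5973$)
$z{\left(w,u \right)} = -5973$
$\frac{38450 + z{\left(24,c \right)}}{-18436 + 321} = \frac{38450 - 5973}{-18436 + 321} = \frac{32477}{-18115} = 32477 \left(- \frac{1}{18115}\right) = - \frac{32477}{18115}$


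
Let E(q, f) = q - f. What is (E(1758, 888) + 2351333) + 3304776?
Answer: 5656979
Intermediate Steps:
(E(1758, 888) + 2351333) + 3304776 = ((1758 - 1*888) + 2351333) + 3304776 = ((1758 - 888) + 2351333) + 3304776 = (870 + 2351333) + 3304776 = 2352203 + 3304776 = 5656979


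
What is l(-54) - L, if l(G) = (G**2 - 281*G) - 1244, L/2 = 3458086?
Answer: -6899326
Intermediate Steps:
L = 6916172 (L = 2*3458086 = 6916172)
l(G) = -1244 + G**2 - 281*G
l(-54) - L = (-1244 + (-54)**2 - 281*(-54)) - 1*6916172 = (-1244 + 2916 + 15174) - 6916172 = 16846 - 6916172 = -6899326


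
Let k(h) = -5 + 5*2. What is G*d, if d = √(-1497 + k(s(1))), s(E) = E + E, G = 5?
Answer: 10*I*√373 ≈ 193.13*I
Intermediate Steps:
s(E) = 2*E
k(h) = 5 (k(h) = -5 + 10 = 5)
d = 2*I*√373 (d = √(-1497 + 5) = √(-1492) = 2*I*√373 ≈ 38.626*I)
G*d = 5*(2*I*√373) = 10*I*√373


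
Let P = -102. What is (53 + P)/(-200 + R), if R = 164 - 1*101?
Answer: 49/137 ≈ 0.35766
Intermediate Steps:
R = 63 (R = 164 - 101 = 63)
(53 + P)/(-200 + R) = (53 - 102)/(-200 + 63) = -49/(-137) = -49*(-1/137) = 49/137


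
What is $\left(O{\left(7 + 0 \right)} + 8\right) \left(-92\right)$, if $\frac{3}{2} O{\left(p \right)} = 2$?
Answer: $- \frac{2576}{3} \approx -858.67$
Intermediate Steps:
$O{\left(p \right)} = \frac{4}{3}$ ($O{\left(p \right)} = \frac{2}{3} \cdot 2 = \frac{4}{3}$)
$\left(O{\left(7 + 0 \right)} + 8\right) \left(-92\right) = \left(\frac{4}{3} + 8\right) \left(-92\right) = \frac{28}{3} \left(-92\right) = - \frac{2576}{3}$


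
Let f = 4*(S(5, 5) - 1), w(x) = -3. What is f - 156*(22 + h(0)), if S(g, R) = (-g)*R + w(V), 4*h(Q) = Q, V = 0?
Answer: -3548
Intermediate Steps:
h(Q) = Q/4
S(g, R) = -3 - R*g (S(g, R) = (-g)*R - 3 = -R*g - 3 = -3 - R*g)
f = -116 (f = 4*((-3 - 1*5*5) - 1) = 4*((-3 - 25) - 1) = 4*(-28 - 1) = 4*(-29) = -116)
f - 156*(22 + h(0)) = -116 - 156*(22 + (1/4)*0) = -116 - 156*(22 + 0) = -116 - 156*22 = -116 - 3432 = -3548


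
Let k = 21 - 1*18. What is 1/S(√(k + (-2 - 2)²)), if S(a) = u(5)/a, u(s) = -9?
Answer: -√19/9 ≈ -0.48432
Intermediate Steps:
k = 3 (k = 21 - 18 = 3)
S(a) = -9/a
1/S(√(k + (-2 - 2)²)) = 1/(-9/√(3 + (-2 - 2)²)) = 1/(-9/√(3 + (-4)²)) = 1/(-9/√(3 + 16)) = 1/(-9*√19/19) = -√19/9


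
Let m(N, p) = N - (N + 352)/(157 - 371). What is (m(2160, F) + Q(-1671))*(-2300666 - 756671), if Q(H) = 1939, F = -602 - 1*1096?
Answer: -1344766622113/107 ≈ -1.2568e+10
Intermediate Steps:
F = -1698 (F = -602 - 1096 = -1698)
m(N, p) = 176/107 + 215*N/214 (m(N, p) = N - (352 + N)/(-214) = N - (352 + N)*(-1)/214 = N - (-176/107 - N/214) = N + (176/107 + N/214) = 176/107 + 215*N/214)
(m(2160, F) + Q(-1671))*(-2300666 - 756671) = ((176/107 + (215/214)*2160) + 1939)*(-2300666 - 756671) = ((176/107 + 232200/107) + 1939)*(-3057337) = (232376/107 + 1939)*(-3057337) = (439849/107)*(-3057337) = -1344766622113/107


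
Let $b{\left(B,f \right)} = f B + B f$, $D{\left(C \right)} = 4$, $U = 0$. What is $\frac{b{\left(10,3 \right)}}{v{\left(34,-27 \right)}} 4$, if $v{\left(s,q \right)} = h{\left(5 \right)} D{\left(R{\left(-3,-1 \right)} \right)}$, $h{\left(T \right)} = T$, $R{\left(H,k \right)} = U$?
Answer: $12$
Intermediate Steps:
$R{\left(H,k \right)} = 0$
$b{\left(B,f \right)} = 2 B f$ ($b{\left(B,f \right)} = B f + B f = 2 B f$)
$v{\left(s,q \right)} = 20$ ($v{\left(s,q \right)} = 5 \cdot 4 = 20$)
$\frac{b{\left(10,3 \right)}}{v{\left(34,-27 \right)}} 4 = \frac{2 \cdot 10 \cdot 3}{20} \cdot 4 = 60 \cdot \frac{1}{20} \cdot 4 = 3 \cdot 4 = 12$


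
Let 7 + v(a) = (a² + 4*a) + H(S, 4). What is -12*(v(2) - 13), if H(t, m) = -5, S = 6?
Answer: 156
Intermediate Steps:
v(a) = -12 + a² + 4*a (v(a) = -7 + ((a² + 4*a) - 5) = -7 + (-5 + a² + 4*a) = -12 + a² + 4*a)
-12*(v(2) - 13) = -12*((-12 + 2² + 4*2) - 13) = -12*((-12 + 4 + 8) - 13) = -12*(0 - 13) = -12*(-13) = 156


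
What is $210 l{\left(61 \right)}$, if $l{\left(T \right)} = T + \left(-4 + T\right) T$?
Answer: $742980$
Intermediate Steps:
$l{\left(T \right)} = T + T \left(-4 + T\right)$
$210 l{\left(61 \right)} = 210 \cdot 61 \left(-3 + 61\right) = 210 \cdot 61 \cdot 58 = 210 \cdot 3538 = 742980$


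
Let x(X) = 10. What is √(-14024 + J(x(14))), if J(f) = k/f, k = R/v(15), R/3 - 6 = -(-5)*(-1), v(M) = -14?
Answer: I*√68717705/70 ≈ 118.42*I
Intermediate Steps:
R = 3 (R = 18 + 3*(-(-5)*(-1)) = 18 + 3*(-5*1) = 18 + 3*(-5) = 18 - 15 = 3)
k = -3/14 (k = 3/(-14) = 3*(-1/14) = -3/14 ≈ -0.21429)
J(f) = -3/(14*f)
√(-14024 + J(x(14))) = √(-14024 - 3/14/10) = √(-14024 - 3/14*⅒) = √(-14024 - 3/140) = √(-1963363/140) = I*√68717705/70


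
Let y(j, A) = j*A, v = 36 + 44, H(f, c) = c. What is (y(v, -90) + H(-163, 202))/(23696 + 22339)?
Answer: -6998/46035 ≈ -0.15201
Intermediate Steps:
v = 80
y(j, A) = A*j
(y(v, -90) + H(-163, 202))/(23696 + 22339) = (-90*80 + 202)/(23696 + 22339) = (-7200 + 202)/46035 = -6998*1/46035 = -6998/46035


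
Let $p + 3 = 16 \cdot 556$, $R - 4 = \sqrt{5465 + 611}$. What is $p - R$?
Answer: $8889 - 14 \sqrt{31} \approx 8811.0$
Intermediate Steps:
$R = 4 + 14 \sqrt{31}$ ($R = 4 + \sqrt{5465 + 611} = 4 + \sqrt{6076} = 4 + 14 \sqrt{31} \approx 81.949$)
$p = 8893$ ($p = -3 + 16 \cdot 556 = -3 + 8896 = 8893$)
$p - R = 8893 - \left(4 + 14 \sqrt{31}\right) = 8889 - 14 \sqrt{31}$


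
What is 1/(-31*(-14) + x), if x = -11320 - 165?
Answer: -1/11051 ≈ -9.0490e-5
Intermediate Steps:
x = -11485
1/(-31*(-14) + x) = 1/(-31*(-14) - 11485) = 1/(434 - 11485) = 1/(-11051) = -1/11051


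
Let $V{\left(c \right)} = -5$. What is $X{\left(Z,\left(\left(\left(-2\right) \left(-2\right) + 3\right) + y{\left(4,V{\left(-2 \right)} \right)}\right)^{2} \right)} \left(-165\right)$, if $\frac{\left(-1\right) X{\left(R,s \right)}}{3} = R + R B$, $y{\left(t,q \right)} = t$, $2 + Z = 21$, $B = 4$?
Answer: $47025$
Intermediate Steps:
$Z = 19$ ($Z = -2 + 21 = 19$)
$X{\left(R,s \right)} = - 15 R$ ($X{\left(R,s \right)} = - 3 \left(R + R 4\right) = - 3 \left(R + 4 R\right) = - 3 \cdot 5 R = - 15 R$)
$X{\left(Z,\left(\left(\left(-2\right) \left(-2\right) + 3\right) + y{\left(4,V{\left(-2 \right)} \right)}\right)^{2} \right)} \left(-165\right) = \left(-15\right) 19 \left(-165\right) = \left(-285\right) \left(-165\right) = 47025$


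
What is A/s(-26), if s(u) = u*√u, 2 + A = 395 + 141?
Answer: 267*I*√26/338 ≈ 4.0279*I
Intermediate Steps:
A = 534 (A = -2 + (395 + 141) = -2 + 536 = 534)
s(u) = u^(3/2)
A/s(-26) = 534/((-26)^(3/2)) = 534/((-26*I*√26)) = 534*(I*√26/676) = 267*I*√26/338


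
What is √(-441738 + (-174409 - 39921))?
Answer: 2*I*√164017 ≈ 809.98*I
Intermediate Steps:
√(-441738 + (-174409 - 39921)) = √(-441738 - 214330) = √(-656068) = 2*I*√164017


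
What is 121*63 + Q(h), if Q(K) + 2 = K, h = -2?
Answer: 7619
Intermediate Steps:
Q(K) = -2 + K
121*63 + Q(h) = 121*63 + (-2 - 2) = 7623 - 4 = 7619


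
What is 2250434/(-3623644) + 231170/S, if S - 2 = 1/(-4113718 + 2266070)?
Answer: 154772536527374701/1339043355498 ≈ 1.1558e+5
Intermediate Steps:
S = 3695295/1847648 (S = 2 + 1/(-4113718 + 2266070) = 2 + 1/(-1847648) = 2 - 1/1847648 = 3695295/1847648 ≈ 2.0000)
2250434/(-3623644) + 231170/S = 2250434/(-3623644) + 231170/(3695295/1847648) = 2250434*(-1/3623644) + 231170*(1847648/3695295) = -1125217/1811822 + 85424157632/739059 = 154772536527374701/1339043355498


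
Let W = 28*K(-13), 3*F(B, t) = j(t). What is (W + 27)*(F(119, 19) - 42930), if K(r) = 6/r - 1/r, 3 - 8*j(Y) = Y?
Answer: -27175112/39 ≈ -6.9680e+5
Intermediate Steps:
j(Y) = 3/8 - Y/8
F(B, t) = 1/8 - t/24 (F(B, t) = (3/8 - t/8)/3 = 1/8 - t/24)
K(r) = 5/r
W = -140/13 (W = 28*(5/(-13)) = 28*(5*(-1/13)) = 28*(-5/13) = -140/13 ≈ -10.769)
(W + 27)*(F(119, 19) - 42930) = (-140/13 + 27)*((1/8 - 1/24*19) - 42930) = 211*((1/8 - 19/24) - 42930)/13 = 211*(-2/3 - 42930)/13 = (211/13)*(-128792/3) = -27175112/39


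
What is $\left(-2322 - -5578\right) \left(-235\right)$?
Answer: $-765160$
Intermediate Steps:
$\left(-2322 - -5578\right) \left(-235\right) = \left(-2322 + 5578\right) \left(-235\right) = 3256 \left(-235\right) = -765160$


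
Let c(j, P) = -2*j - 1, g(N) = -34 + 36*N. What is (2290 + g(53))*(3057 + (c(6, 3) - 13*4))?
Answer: 12458688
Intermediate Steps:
c(j, P) = -1 - 2*j
(2290 + g(53))*(3057 + (c(6, 3) - 13*4)) = (2290 + (-34 + 36*53))*(3057 + ((-1 - 2*6) - 13*4)) = (2290 + (-34 + 1908))*(3057 + ((-1 - 12) - 52)) = (2290 + 1874)*(3057 + (-13 - 52)) = 4164*(3057 - 65) = 4164*2992 = 12458688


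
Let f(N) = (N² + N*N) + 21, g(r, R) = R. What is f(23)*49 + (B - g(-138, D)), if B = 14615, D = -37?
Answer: 67523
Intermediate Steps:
f(N) = 21 + 2*N² (f(N) = (N² + N²) + 21 = 2*N² + 21 = 21 + 2*N²)
f(23)*49 + (B - g(-138, D)) = (21 + 2*23²)*49 + (14615 - 1*(-37)) = (21 + 2*529)*49 + (14615 + 37) = (21 + 1058)*49 + 14652 = 1079*49 + 14652 = 52871 + 14652 = 67523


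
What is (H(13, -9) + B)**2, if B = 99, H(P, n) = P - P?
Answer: 9801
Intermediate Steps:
H(P, n) = 0
(H(13, -9) + B)**2 = (0 + 99)**2 = 99**2 = 9801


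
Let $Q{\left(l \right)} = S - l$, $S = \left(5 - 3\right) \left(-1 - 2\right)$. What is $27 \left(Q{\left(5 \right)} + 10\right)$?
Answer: $-27$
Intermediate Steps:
$S = -6$ ($S = 2 \left(-3\right) = -6$)
$Q{\left(l \right)} = -6 - l$
$27 \left(Q{\left(5 \right)} + 10\right) = 27 \left(\left(-6 - 5\right) + 10\right) = 27 \left(-11 + 10\right) = 27 \left(-1\right) = -27$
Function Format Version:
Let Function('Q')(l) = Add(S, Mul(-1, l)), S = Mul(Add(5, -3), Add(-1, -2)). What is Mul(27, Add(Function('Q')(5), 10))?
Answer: -27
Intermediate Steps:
S = -6 (S = Mul(2, -3) = -6)
Function('Q')(l) = Add(-6, Mul(-1, l))
Mul(27, Add(Function('Q')(5), 10)) = Mul(27, Add(Add(-6, Mul(-1, 5)), 10)) = Mul(27, Add(Add(-6, -5), 10)) = Mul(27, Add(-11, 10)) = Mul(27, -1) = -27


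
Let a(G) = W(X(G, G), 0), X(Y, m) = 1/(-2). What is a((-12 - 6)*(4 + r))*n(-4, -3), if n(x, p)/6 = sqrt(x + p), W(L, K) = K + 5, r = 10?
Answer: 30*I*sqrt(7) ≈ 79.373*I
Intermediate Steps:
X(Y, m) = -1/2
W(L, K) = 5 + K
a(G) = 5 (a(G) = 5 + 0 = 5)
n(x, p) = 6*sqrt(p + x) (n(x, p) = 6*sqrt(x + p) = 6*sqrt(p + x))
a((-12 - 6)*(4 + r))*n(-4, -3) = 5*(6*sqrt(-3 - 4)) = 5*(6*sqrt(-7)) = 5*(6*(I*sqrt(7))) = 5*(6*I*sqrt(7)) = 30*I*sqrt(7)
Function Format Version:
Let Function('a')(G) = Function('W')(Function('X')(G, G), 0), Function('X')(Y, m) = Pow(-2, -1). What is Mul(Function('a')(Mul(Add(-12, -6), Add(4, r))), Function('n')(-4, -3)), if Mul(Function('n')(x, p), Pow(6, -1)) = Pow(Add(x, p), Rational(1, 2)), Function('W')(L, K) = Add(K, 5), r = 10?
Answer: Mul(30, I, Pow(7, Rational(1, 2))) ≈ Mul(79.373, I)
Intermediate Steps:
Function('X')(Y, m) = Rational(-1, 2)
Function('W')(L, K) = Add(5, K)
Function('a')(G) = 5 (Function('a')(G) = Add(5, 0) = 5)
Function('n')(x, p) = Mul(6, Pow(Add(p, x), Rational(1, 2))) (Function('n')(x, p) = Mul(6, Pow(Add(x, p), Rational(1, 2))) = Mul(6, Pow(Add(p, x), Rational(1, 2))))
Mul(Function('a')(Mul(Add(-12, -6), Add(4, r))), Function('n')(-4, -3)) = Mul(5, Mul(6, Pow(Add(-3, -4), Rational(1, 2)))) = Mul(5, Mul(6, Pow(-7, Rational(1, 2)))) = Mul(5, Mul(6, Mul(I, Pow(7, Rational(1, 2))))) = Mul(5, Mul(6, I, Pow(7, Rational(1, 2)))) = Mul(30, I, Pow(7, Rational(1, 2)))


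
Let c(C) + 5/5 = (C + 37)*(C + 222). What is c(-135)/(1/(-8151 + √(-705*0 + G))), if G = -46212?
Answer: 69503577 - 17054*I*√11553 ≈ 6.9504e+7 - 1.833e+6*I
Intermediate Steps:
c(C) = -1 + (37 + C)*(222 + C) (c(C) = -1 + (C + 37)*(C + 222) = -1 + (37 + C)*(222 + C))
c(-135)/(1/(-8151 + √(-705*0 + G))) = (8213 + (-135)² + 259*(-135))/(1/(-8151 + √(-705*0 - 46212))) = (8213 + 18225 - 34965)/(1/(-8151 + √(0 - 46212))) = -(-69503577 + 17054*I*√11553) = -8527*(-8151 + 2*I*√11553) = 69503577 - 17054*I*√11553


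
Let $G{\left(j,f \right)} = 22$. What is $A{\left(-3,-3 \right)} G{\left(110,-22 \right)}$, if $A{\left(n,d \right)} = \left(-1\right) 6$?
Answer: $-132$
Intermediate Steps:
$A{\left(n,d \right)} = -6$
$A{\left(-3,-3 \right)} G{\left(110,-22 \right)} = \left(-6\right) 22 = -132$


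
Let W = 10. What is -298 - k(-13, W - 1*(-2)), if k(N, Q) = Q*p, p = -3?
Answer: -262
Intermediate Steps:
k(N, Q) = -3*Q (k(N, Q) = Q*(-3) = -3*Q)
-298 - k(-13, W - 1*(-2)) = -298 - (-3)*(10 - 1*(-2)) = -298 - (-3)*(10 + 2) = -298 - (-3)*12 = -298 - 1*(-36) = -298 + 36 = -262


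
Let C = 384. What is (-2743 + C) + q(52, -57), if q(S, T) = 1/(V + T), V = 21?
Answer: -84925/36 ≈ -2359.0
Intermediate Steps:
q(S, T) = 1/(21 + T)
(-2743 + C) + q(52, -57) = (-2743 + 384) + 1/(21 - 57) = -2359 + 1/(-36) = -2359 - 1/36 = -84925/36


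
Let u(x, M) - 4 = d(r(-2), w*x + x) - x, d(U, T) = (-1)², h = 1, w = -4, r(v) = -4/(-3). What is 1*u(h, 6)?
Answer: 4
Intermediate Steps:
r(v) = 4/3 (r(v) = -4*(-⅓) = 4/3)
d(U, T) = 1
u(x, M) = 5 - x (u(x, M) = 4 + (1 - x) = 5 - x)
1*u(h, 6) = 1*(5 - 1*1) = 1*(5 - 1) = 1*4 = 4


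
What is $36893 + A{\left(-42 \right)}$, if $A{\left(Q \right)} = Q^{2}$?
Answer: $38657$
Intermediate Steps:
$36893 + A{\left(-42 \right)} = 36893 + \left(-42\right)^{2} = 36893 + 1764 = 38657$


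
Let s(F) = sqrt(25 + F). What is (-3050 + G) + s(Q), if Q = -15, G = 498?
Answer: -2552 + sqrt(10) ≈ -2548.8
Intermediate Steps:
(-3050 + G) + s(Q) = (-3050 + 498) + sqrt(25 - 15) = -2552 + sqrt(10)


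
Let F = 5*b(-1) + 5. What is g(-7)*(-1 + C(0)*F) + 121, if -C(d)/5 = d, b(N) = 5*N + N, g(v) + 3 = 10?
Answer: 114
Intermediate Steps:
g(v) = 7 (g(v) = -3 + 10 = 7)
b(N) = 6*N
C(d) = -5*d
F = -25 (F = 5*(6*(-1)) + 5 = 5*(-6) + 5 = -30 + 5 = -25)
g(-7)*(-1 + C(0)*F) + 121 = 7*(-1 - 5*0*(-25)) + 121 = 7*(-1 + 0*(-25)) + 121 = 7*(-1 + 0) + 121 = 7*(-1) + 121 = -7 + 121 = 114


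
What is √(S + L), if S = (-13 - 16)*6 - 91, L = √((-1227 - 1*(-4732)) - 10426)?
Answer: √(-265 + 3*I*√769) ≈ 2.525 + 16.473*I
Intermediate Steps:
L = 3*I*√769 (L = √((-1227 + 4732) - 10426) = √(3505 - 10426) = √(-6921) = 3*I*√769 ≈ 83.193*I)
S = -265 (S = -29*6 - 91 = -174 - 91 = -265)
√(S + L) = √(-265 + 3*I*√769)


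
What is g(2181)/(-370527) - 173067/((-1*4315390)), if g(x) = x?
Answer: 18238043573/532989503510 ≈ 0.034218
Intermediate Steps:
g(2181)/(-370527) - 173067/((-1*4315390)) = 2181/(-370527) - 173067/((-1*4315390)) = 2181*(-1/370527) - 173067/(-4315390) = -727/123509 - 173067*(-1/4315390) = -727/123509 + 173067/4315390 = 18238043573/532989503510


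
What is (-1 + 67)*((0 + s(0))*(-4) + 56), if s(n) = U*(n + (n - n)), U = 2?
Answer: 3696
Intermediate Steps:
s(n) = 2*n (s(n) = 2*(n + (n - n)) = 2*(n + 0) = 2*n)
(-1 + 67)*((0 + s(0))*(-4) + 56) = (-1 + 67)*((0 + 2*0)*(-4) + 56) = 66*((0 + 0)*(-4) + 56) = 66*(0*(-4) + 56) = 66*(0 + 56) = 66*56 = 3696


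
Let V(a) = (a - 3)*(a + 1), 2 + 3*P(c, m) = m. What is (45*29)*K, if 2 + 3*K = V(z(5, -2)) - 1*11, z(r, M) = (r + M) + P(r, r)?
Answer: -3480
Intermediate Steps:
P(c, m) = -⅔ + m/3
z(r, M) = -⅔ + M + 4*r/3 (z(r, M) = (r + M) + (-⅔ + r/3) = (M + r) + (-⅔ + r/3) = -⅔ + M + 4*r/3)
V(a) = (1 + a)*(-3 + a) (V(a) = (-3 + a)*(1 + a) = (1 + a)*(-3 + a))
K = -8/3 (K = -⅔ + ((-3 + (-⅔ - 2 + (4/3)*5)² - 2*(-⅔ - 2 + (4/3)*5)) - 1*11)/3 = -⅔ + ((-3 + (-⅔ - 2 + 20/3)² - 2*(-⅔ - 2 + 20/3)) - 11)/3 = -⅔ + ((-3 + 4² - 2*4) - 11)/3 = -⅔ + ((-3 + 16 - 8) - 11)/3 = -⅔ + (5 - 11)/3 = -⅔ + (⅓)*(-6) = -⅔ - 2 = -8/3 ≈ -2.6667)
(45*29)*K = (45*29)*(-8/3) = 1305*(-8/3) = -3480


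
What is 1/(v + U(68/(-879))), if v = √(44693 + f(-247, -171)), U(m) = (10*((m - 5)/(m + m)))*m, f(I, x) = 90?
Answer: 19614885/34103222678 + 772641*√44783/34103222678 ≈ 0.0053696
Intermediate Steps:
U(m) = -25 + 5*m (U(m) = (10*((-5 + m)/((2*m))))*m = (10*((-5 + m)*(1/(2*m))))*m = (10*((-5 + m)/(2*m)))*m = (5*(-5 + m)/m)*m = -25 + 5*m)
v = √44783 (v = √(44693 + 90) = √44783 ≈ 211.62)
1/(v + U(68/(-879))) = 1/(√44783 + (-25 + 5*(68/(-879)))) = 1/(√44783 + (-25 + 5*(68*(-1/879)))) = 1/(√44783 + (-25 + 5*(-68/879))) = 1/(√44783 + (-25 - 340/879)) = 1/(√44783 - 22315/879) = 1/(-22315/879 + √44783)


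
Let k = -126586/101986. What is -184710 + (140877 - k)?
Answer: -2235112876/50993 ≈ -43832.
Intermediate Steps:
k = -63293/50993 (k = -126586*1/101986 = -63293/50993 ≈ -1.2412)
-184710 + (140877 - k) = -184710 + (140877 - 1*(-63293/50993)) = -184710 + (140877 + 63293/50993) = -184710 + 7183804154/50993 = -2235112876/50993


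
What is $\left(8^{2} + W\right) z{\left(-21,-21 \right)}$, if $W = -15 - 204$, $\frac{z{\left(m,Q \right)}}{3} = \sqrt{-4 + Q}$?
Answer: $- 2325 i \approx - 2325.0 i$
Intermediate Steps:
$z{\left(m,Q \right)} = 3 \sqrt{-4 + Q}$
$W = -219$ ($W = -15 - 204 = -219$)
$\left(8^{2} + W\right) z{\left(-21,-21 \right)} = \left(8^{2} - 219\right) 3 \sqrt{-4 - 21} = \left(64 - 219\right) 3 \sqrt{-25} = - 155 \cdot 3 \cdot 5 i = - 155 \cdot 15 i = - 2325 i$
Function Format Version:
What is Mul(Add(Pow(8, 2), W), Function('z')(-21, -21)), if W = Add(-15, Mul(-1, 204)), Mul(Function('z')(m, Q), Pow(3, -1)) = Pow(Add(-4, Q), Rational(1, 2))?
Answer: Mul(-2325, I) ≈ Mul(-2325.0, I)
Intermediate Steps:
Function('z')(m, Q) = Mul(3, Pow(Add(-4, Q), Rational(1, 2)))
W = -219 (W = Add(-15, -204) = -219)
Mul(Add(Pow(8, 2), W), Function('z')(-21, -21)) = Mul(Add(Pow(8, 2), -219), Mul(3, Pow(Add(-4, -21), Rational(1, 2)))) = Mul(Add(64, -219), Mul(3, Pow(-25, Rational(1, 2)))) = Mul(-155, Mul(3, Mul(5, I))) = Mul(-155, Mul(15, I)) = Mul(-2325, I)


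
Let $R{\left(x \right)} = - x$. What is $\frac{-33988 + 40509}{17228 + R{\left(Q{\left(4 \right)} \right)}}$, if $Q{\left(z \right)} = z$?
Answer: $\frac{6521}{17224} \approx 0.3786$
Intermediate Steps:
$\frac{-33988 + 40509}{17228 + R{\left(Q{\left(4 \right)} \right)}} = \frac{-33988 + 40509}{17228 - 4} = \frac{6521}{17228 - 4} = \frac{6521}{17224}$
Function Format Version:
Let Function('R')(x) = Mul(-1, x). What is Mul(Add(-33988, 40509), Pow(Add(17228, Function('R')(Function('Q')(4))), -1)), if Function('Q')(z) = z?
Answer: Rational(6521, 17224) ≈ 0.37860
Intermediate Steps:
Mul(Add(-33988, 40509), Pow(Add(17228, Function('R')(Function('Q')(4))), -1)) = Mul(Add(-33988, 40509), Pow(Add(17228, Mul(-1, 4)), -1)) = Mul(6521, Pow(Add(17228, -4), -1)) = Mul(6521, Pow(17224, -1)) = Mul(6521, Rational(1, 17224)) = Rational(6521, 17224)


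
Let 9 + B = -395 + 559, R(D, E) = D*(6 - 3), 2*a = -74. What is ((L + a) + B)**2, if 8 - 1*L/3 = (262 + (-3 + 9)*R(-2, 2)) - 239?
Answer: 32761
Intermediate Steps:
a = -37 (a = (1/2)*(-74) = -37)
R(D, E) = 3*D (R(D, E) = D*3 = 3*D)
B = 155 (B = -9 + (-395 + 559) = -9 + 164 = 155)
L = 63 (L = 24 - 3*((262 + (-3 + 9)*(3*(-2))) - 239) = 24 - 3*((262 + 6*(-6)) - 239) = 24 - 3*((262 - 36) - 239) = 24 - 3*(226 - 239) = 24 - 3*(-13) = 24 + 39 = 63)
((L + a) + B)**2 = ((63 - 37) + 155)**2 = (26 + 155)**2 = 181**2 = 32761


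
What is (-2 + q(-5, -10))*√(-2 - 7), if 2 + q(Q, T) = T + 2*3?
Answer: -24*I ≈ -24.0*I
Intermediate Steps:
q(Q, T) = 4 + T (q(Q, T) = -2 + (T + 2*3) = -2 + (T + 6) = -2 + (6 + T) = 4 + T)
(-2 + q(-5, -10))*√(-2 - 7) = (-2 + (4 - 10))*√(-2 - 7) = (-2 - 6)*√(-9) = -24*I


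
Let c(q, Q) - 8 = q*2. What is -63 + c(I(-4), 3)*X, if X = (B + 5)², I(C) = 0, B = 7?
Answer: 1089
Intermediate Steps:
c(q, Q) = 8 + 2*q (c(q, Q) = 8 + q*2 = 8 + 2*q)
X = 144 (X = (7 + 5)² = 12² = 144)
-63 + c(I(-4), 3)*X = -63 + (8 + 2*0)*144 = -63 + (8 + 0)*144 = -63 + 8*144 = -63 + 1152 = 1089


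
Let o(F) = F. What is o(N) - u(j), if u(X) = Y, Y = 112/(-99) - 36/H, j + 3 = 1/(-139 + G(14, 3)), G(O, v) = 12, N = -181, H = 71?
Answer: -1260733/7029 ≈ -179.36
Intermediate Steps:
j = -382/127 (j = -3 + 1/(-139 + 12) = -3 + 1/(-127) = -3 - 1/127 = -382/127 ≈ -3.0079)
Y = -11516/7029 (Y = 112/(-99) - 36/71 = 112*(-1/99) - 36*1/71 = -112/99 - 36/71 = -11516/7029 ≈ -1.6384)
u(X) = -11516/7029
o(N) - u(j) = -181 - 1*(-11516/7029) = -181 + 11516/7029 = -1260733/7029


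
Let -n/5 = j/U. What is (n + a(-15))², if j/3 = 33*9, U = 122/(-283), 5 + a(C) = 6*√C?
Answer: 1587982586665/14884 + 7560930*I*√15/61 ≈ 1.0669e+8 + 4.8006e+5*I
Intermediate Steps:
a(C) = -5 + 6*√C
U = -122/283 (U = 122*(-1/283) = -122/283 ≈ -0.43110)
j = 891 (j = 3*(33*9) = 3*297 = 891)
n = 1260765/122 (n = -4455/(-122/283) = -4455*(-283)/122 = -5*(-252153/122) = 1260765/122 ≈ 10334.)
(n + a(-15))² = (1260765/122 + (-5 + 6*√(-15)))² = (1260765/122 + (-5 + 6*(I*√15)))² = (1260765/122 + (-5 + 6*I*√15))² = (1260155/122 + 6*I*√15)²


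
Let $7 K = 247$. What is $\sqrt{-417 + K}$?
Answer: $\frac{4 i \sqrt{1169}}{7} \approx 19.538 i$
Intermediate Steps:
$K = \frac{247}{7}$ ($K = \frac{1}{7} \cdot 247 = \frac{247}{7} \approx 35.286$)
$\sqrt{-417 + K} = \sqrt{-417 + \frac{247}{7}} = \sqrt{- \frac{2672}{7}} = \frac{4 i \sqrt{1169}}{7}$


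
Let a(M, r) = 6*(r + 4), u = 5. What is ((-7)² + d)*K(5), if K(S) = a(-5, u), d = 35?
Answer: 4536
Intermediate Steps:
a(M, r) = 24 + 6*r (a(M, r) = 6*(4 + r) = 24 + 6*r)
K(S) = 54 (K(S) = 24 + 6*5 = 24 + 30 = 54)
((-7)² + d)*K(5) = ((-7)² + 35)*54 = (49 + 35)*54 = 84*54 = 4536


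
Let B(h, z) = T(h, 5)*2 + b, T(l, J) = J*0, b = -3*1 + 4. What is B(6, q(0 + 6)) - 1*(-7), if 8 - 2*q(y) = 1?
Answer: 8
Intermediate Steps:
b = 1 (b = -3 + 4 = 1)
q(y) = 7/2 (q(y) = 4 - 1/2*1 = 4 - 1/2 = 7/2)
T(l, J) = 0
B(h, z) = 1 (B(h, z) = 0*2 + 1 = 0 + 1 = 1)
B(6, q(0 + 6)) - 1*(-7) = 1 - 1*(-7) = 1 + 7 = 8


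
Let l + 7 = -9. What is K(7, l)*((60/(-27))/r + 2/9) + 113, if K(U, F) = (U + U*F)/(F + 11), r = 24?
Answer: 2083/18 ≈ 115.72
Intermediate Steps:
l = -16 (l = -7 - 9 = -16)
K(U, F) = (U + F*U)/(11 + F)
K(7, l)*((60/(-27))/r + 2/9) + 113 = (7*(1 - 16)/(11 - 16))*((60/(-27))/24 + 2/9) + 113 = (7*(-15)/(-5))*((60*(-1/27))*(1/24) + 2*(1/9)) + 113 = (7*(-1/5)*(-15))*(-20/9*1/24 + 2/9) + 113 = 21*(-5/54 + 2/9) + 113 = 21*(7/54) + 113 = 49/18 + 113 = 2083/18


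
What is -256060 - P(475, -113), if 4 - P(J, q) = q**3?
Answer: -1698961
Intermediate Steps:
P(J, q) = 4 - q**3
-256060 - P(475, -113) = -256060 - (4 - 1*(-113)**3) = -256060 - (4 - 1*(-1442897)) = -256060 - (4 + 1442897) = -256060 - 1*1442901 = -256060 - 1442901 = -1698961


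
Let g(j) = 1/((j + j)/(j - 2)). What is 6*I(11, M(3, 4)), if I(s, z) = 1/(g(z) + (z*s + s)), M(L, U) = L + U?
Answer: 84/1237 ≈ 0.067906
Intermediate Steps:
g(j) = (-2 + j)/(2*j) (g(j) = 1/((2*j)/(-2 + j)) = 1/(2*j/(-2 + j)) = (-2 + j)/(2*j))
I(s, z) = 1/(s + s*z + (-2 + z)/(2*z)) (I(s, z) = 1/((-2 + z)/(2*z) + (z*s + s)) = 1/((-2 + z)/(2*z) + (s*z + s)) = 1/((-2 + z)/(2*z) + (s + s*z)) = 1/(s + s*z + (-2 + z)/(2*z)))
6*I(11, M(3, 4)) = 6*(2*(3 + 4)/(-2 + (3 + 4) + 2*11*(3 + 4)*(1 + (3 + 4)))) = 6*(2*7/(-2 + 7 + 2*11*7*(1 + 7))) = 6*(2*7/(-2 + 7 + 2*11*7*8)) = 6*(2*7/(-2 + 7 + 1232)) = 6*(2*7/1237) = 6*(2*7*(1/1237)) = 6*(14/1237) = 84/1237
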